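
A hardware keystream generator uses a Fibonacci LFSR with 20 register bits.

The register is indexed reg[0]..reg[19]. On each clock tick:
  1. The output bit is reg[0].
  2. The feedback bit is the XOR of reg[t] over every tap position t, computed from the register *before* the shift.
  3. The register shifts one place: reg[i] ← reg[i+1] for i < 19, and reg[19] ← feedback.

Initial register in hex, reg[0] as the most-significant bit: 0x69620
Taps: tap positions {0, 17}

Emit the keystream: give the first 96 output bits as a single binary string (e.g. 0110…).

011010010110001000000110010111011001001000100001111001011001000000011101111001011011011100111001

tick  register→output (feedback)
  0  01101001011000100000→0 (0)
  1  11010010110001000000→1 (1)
  2  10100101100010000001→1 (1)
  3  01001011000100000011→0 (0)
  4  10010110001000000110→1 (0)
  5  00101100010000001100→0 (1)
  6  01011000100000011001→0 (0)
  7  10110001000000110010→1 (1)
  8  01100010000001100101→0 (1)
  9  11000100000011001011→1 (1)
 10  10001000000110010111→1 (0)
 11  00010000001100101110→0 (1)
 12  00100000011001011101→0 (1)
 13  01000000110010111011→0 (0)
 14  10000001100101110110→1 (0)
 15  00000011001011101100→0 (1)
 16  00000110010111011001→0 (0)
 17  00001100101110110010→0 (0)
 18  00011001011101100100→0 (1)
 19  00110010111011001001→0 (0)
 20  01100101110110010010→0 (0)
 21  11001011101100100100→1 (0)
 22  10010111011001001000→1 (1)
 23  00101110110010010001→0 (0)
 24  01011101100100100010→0 (0)
 25  10111011001001000100→1 (0)
 26  01110110010010001000→0 (0)
 27  11101100100100010000→1 (1)
 28  11011001001000100001→1 (1)
 29  10110010010001000011→1 (1)
 30  01100100100010000111→0 (1)
 31  11001001000100001111→1 (0)
 32  10010010001000011110→1 (0)
 33  00100100010000111100→0 (1)
 34  01001000100001111001→0 (0)
 35  10010001000011110010→1 (1)
 36  00100010000111100101→0 (1)
 37  01000100001111001011→0 (0)
 38  10001000011110010110→1 (0)
 39  00010000111100101100→0 (1)
 40  00100001111001011001→0 (0)
 41  01000011110010110010→0 (0)
 42  10000111100101100100→1 (0)
 43  00001111001011001000→0 (0)
 44  00011110010110010000→0 (0)
 45  00111100101100100000→0 (0)
 46  01111001011001000000→0 (0)
 47  11110010110010000000→1 (1)
 48  11100101100100000001→1 (1)
 49  11001011001000000011→1 (1)
 50  10010110010000000111→1 (0)
 51  00101100100000001110→0 (1)
 52  01011001000000011101→0 (1)
 53  10110010000000111011→1 (1)
 54  01100100000001110111→0 (1)
 55  11001000000011101111→1 (0)
 56  10010000000111011110→1 (0)
 57  00100000001110111100→0 (1)
 58  01000000011101111001→0 (0)
 59  10000000111011110010→1 (1)
 60  00000001110111100101→0 (1)
 61  00000011101111001011→0 (0)
 62  00000111011110010110→0 (1)
 63  00001110111100101101→0 (1)
 64  00011101111001011011→0 (0)
 65  00111011110010110110→0 (1)
 66  01110111100101101101→0 (1)
 67  11101111001011011011→1 (1)
 68  11011110010110110111→1 (0)
 69  10111100101101101110→1 (0)
 70  01111001011011011100→0 (1)
 71  11110010110110111001→1 (1)
 72  11100101101101110011→1 (1)
 73  11001011011011100111→1 (0)
 74  10010110110111001110→1 (0)
 75  00101101101110011100→0 (1)
 76  01011011011100111001→0 (0)
 77  10110110111001110010→1 (1)
 78  01101101110011100101→0 (1)
 79  11011011100111001011→1 (1)
 80  10110111001110010111→1 (0)
 81  01101110011100101110→0 (1)
 82  11011100111001011101→1 (0)
 83  10111001110010111010→1 (1)
 84  01110011100101110101→0 (1)
 85  11100111001011101011→1 (1)
 86  11001110010111010111→1 (0)
 87  10011100101110101110→1 (0)
 88  00111001011101011100→0 (1)
 89  01110010111010111001→0 (0)
 90  11100101110101110010→1 (1)
 91  11001011101011100101→1 (0)
 92  10010111010111001010→1 (1)
 93  00101110101110010101→0 (1)
 94  01011101011100101011→0 (0)
 95  10111010111001010110→1 (0)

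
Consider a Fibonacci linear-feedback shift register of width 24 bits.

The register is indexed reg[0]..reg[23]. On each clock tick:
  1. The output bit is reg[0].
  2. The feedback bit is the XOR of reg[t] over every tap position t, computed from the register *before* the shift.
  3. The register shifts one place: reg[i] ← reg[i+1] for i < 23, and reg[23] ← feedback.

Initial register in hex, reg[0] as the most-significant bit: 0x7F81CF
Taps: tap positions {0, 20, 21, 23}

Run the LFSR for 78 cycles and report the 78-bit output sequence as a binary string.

011111111000000111001111101000010010010111001100101010110101001100010101100000

step | reg (before) | out | fb
   0 | 011111111000000111001111 | 0 | 1
   1 | 111111110000001110011111 | 1 | 0
   2 | 111111100000011100111110 | 1 | 1
   3 | 111111000000111001111101 | 1 | 0
   4 | 111110000001110011111010 | 1 | 0
   5 | 111100000011100111110100 | 1 | 0
   6 | 111000000111001111101000 | 1 | 0
   7 | 110000001110011111010000 | 1 | 1
   8 | 100000011100111110100001 | 1 | 0
   9 | 000000111001111101000010 | 0 | 0
  10 | 000001110011111010000100 | 0 | 1
  11 | 000011100111110100001001 | 0 | 0
  12 | 000111001111101000010010 | 0 | 0
  13 | 001110011111010000100100 | 0 | 1
  14 | 011100111110100001001001 | 0 | 0
  15 | 111001111101000010010010 | 1 | 1
  16 | 110011111010000100100101 | 1 | 1
  17 | 100111110100001001001011 | 1 | 1
  18 | 001111101000010010010111 | 0 | 0
  19 | 011111010000100100101110 | 0 | 0
  20 | 111110100001001001011100 | 1 | 1
  21 | 111101000010010010111001 | 1 | 1
  22 | 111010000100100101110011 | 1 | 0
  23 | 110100001001001011100110 | 1 | 0
  24 | 101000010010010111001100 | 1 | 1
  25 | 010000100100101110011001 | 0 | 0
  26 | 100001001001011100110010 | 1 | 1
  27 | 000010010010111001100101 | 0 | 0
  28 | 000100100101110011001010 | 0 | 1
  29 | 001001001011100110010101 | 0 | 0
  30 | 010010010111001100101010 | 0 | 1
  31 | 100100101110011001010101 | 1 | 1
  32 | 001001011100110010101011 | 0 | 0
  33 | 010010111001100101010110 | 0 | 1
  34 | 100101110011001010101101 | 1 | 0
  35 | 001011100110010101011010 | 0 | 1
  36 | 010111001100101010110101 | 0 | 0
  37 | 101110011001010101101010 | 1 | 0
  38 | 011100110010101011010100 | 0 | 1
  39 | 111001100101010110101001 | 1 | 1
  40 | 110011001010101101010011 | 1 | 0
  41 | 100110010101011010100110 | 1 | 0
  42 | 001100101010110101001100 | 0 | 0
  43 | 011001010101101010011000 | 0 | 1
  44 | 110010101011010100110001 | 1 | 0
  45 | 100101010110101001100010 | 1 | 1
  46 | 001010101101010011000101 | 0 | 0
  47 | 010101011010100110001010 | 0 | 1
  48 | 101010110101001100010101 | 1 | 1
  49 | 010101101010011000101011 | 0 | 0
  50 | 101011010100110001010110 | 1 | 0
  51 | 010110101001100010101100 | 0 | 0
  52 | 101101010011000101011000 | 1 | 0
  53 | 011010100110001010110000 | 0 | 0
  54 | 110101001100010101100000 | 1 | 1
  55 | 101010011000101011000001 | 1 | 0
  56 | 010100110001010110000010 | 0 | 0
  57 | 101001100010101100000100 | 1 | 0
  58 | 010011000101011000001000 | 0 | 1
  59 | 100110001010110000010001 | 1 | 0
  60 | 001100010101100000100010 | 0 | 0
  61 | 011000101011000001000100 | 0 | 1
  62 | 110001010110000010001001 | 1 | 1
  63 | 100010101100000100010011 | 1 | 0
  64 | 000101011000001000100110 | 0 | 1
  65 | 001010110000010001001101 | 0 | 1
  66 | 010101100000100010011011 | 0 | 0
  67 | 101011000001000100110110 | 1 | 0
  68 | 010110000010001001101100 | 0 | 0
  69 | 101100000100010011011000 | 1 | 0
  70 | 011000001000100110110000 | 0 | 0
  71 | 110000010001001101100000 | 1 | 1
  72 | 100000100010011011000001 | 1 | 0
  73 | 000001000100110110000010 | 0 | 0
  74 | 000010001001101100000100 | 0 | 1
  75 | 000100010011011000001001 | 0 | 0
  76 | 001000100110110000010010 | 0 | 0
  77 | 010001001101100000100100 | 0 | 1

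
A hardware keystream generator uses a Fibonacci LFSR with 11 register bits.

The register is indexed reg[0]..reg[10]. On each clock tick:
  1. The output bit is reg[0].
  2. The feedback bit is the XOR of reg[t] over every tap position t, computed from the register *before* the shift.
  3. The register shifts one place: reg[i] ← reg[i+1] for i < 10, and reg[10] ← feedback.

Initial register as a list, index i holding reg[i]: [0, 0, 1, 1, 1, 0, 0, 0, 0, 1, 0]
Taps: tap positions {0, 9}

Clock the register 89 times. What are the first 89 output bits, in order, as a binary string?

tick  register→output (feedback)
  0  00111000010→0 (1)
  1  01110000101→0 (0)
  2  11100001010→1 (0)
  3  11000010100→1 (1)
  4  10000101001→1 (1)
  5  00001010011→0 (1)
  6  00010100111→0 (1)
  7  00101001111→0 (1)
  8  01010011111→0 (1)
  9  10100111111→1 (0)
 10  01001111110→0 (1)
 11  10011111101→1 (1)
 12  00111111011→0 (1)
 13  01111110111→0 (1)
 14  11111101111→1 (0)
 15  11111011110→1 (0)
 16  11110111100→1 (1)
 17  11101111001→1 (1)
 18  11011110011→1 (0)
 19  10111100110→1 (0)
 20  01111001100→0 (0)
 21  11110011000→1 (1)
 22  11100110001→1 (1)
 23  11001100011→1 (0)
 24  10011000110→1 (0)
 25  00110001100→0 (0)
 26  01100011000→0 (0)
 27  11000110000→1 (1)
 28  10001100001→1 (1)
 29  00011000011→0 (1)
 30  00110000111→0 (1)
 31  01100001111→0 (1)
 32  11000011111→1 (0)
 33  10000111110→1 (0)
 34  00001111100→0 (0)
 35  00011111000→0 (0)
 36  00111110000→0 (0)
 37  01111100000→0 (0)
 38  11111000000→1 (1)
 39  11110000001→1 (1)
 40  11100000011→1 (0)
 41  11000000110→1 (0)
 42  10000001100→1 (1)
 43  00000011001→0 (0)
 44  00000110010→0 (1)
 45  00001100101→0 (0)
 46  00011001010→0 (1)
 47  00110010101→0 (0)
 48  01100101010→0 (1)
 49  11001010101→1 (1)
 50  10010101011→1 (0)
 51  00101010110→0 (1)
 52  01010101101→0 (0)
 53  10101011010→1 (0)
 54  01010110100→0 (0)
 55  10101101000→1 (1)
 56  01011010001→0 (0)
 57  10110100010→1 (0)
 58  01101000100→0 (0)
 59  11010001000→1 (1)
 60  10100010001→1 (1)
 61  01000100011→0 (1)
 62  10001000111→1 (0)
 63  00010001110→0 (1)
 64  00100011101→0 (0)
 65  01000111010→0 (1)
 66  10001110101→1 (1)
 67  00011101011→0 (1)
 68  00111010111→0 (1)
 69  01110101111→0 (1)
 70  11101011111→1 (0)
 71  11010111110→1 (0)
 72  10101111100→1 (1)
 73  01011111001→0 (0)
 74  10111110010→1 (0)
 75  01111100100→0 (0)
 76  11111001000→1 (1)
 77  11110010001→1 (1)
 78  11100100011→1 (0)
 79  11001000110→1 (0)
 80  10010001100→1 (1)
 81  00100011001→0 (0)
 82  01000110010→0 (1)
 83  10001100101→1 (1)
 84  00011001011→0 (1)
 85  00110010111→0 (1)
 86  01100101111→0 (1)
 87  11001011111→1 (0)
 88  10010111110→1 (0)

00111000010100111111011110011000110000111110000001100101010110100010001110101111100100011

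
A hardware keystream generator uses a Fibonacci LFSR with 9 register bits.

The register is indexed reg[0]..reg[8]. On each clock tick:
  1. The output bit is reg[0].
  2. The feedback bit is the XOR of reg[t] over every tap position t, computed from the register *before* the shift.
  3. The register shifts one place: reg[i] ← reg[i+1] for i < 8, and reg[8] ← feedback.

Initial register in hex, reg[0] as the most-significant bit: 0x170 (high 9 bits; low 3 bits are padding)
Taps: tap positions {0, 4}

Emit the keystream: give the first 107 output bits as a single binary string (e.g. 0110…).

00010111001100100000100101001110110100011110011111001101100010101001000111000110110101011100010011000100010

tick  register→output (feedback)
  0  000101110→0 (0)
  1  001011100→0 (1)
  2  010111001→0 (1)
  3  101110011→1 (0)
  4  011100110→0 (0)
  5  111001100→1 (1)
  6  110011001→1 (0)
  7  100110010→1 (0)
  8  001100100→0 (0)
  9  011001000→0 (0)
 10  110010000→1 (0)
 11  100100000→1 (1)
 12  001000001→0 (0)
 13  010000010→0 (0)
 14  100000100→1 (1)
 15  000001001→0 (0)
 16  000010010→0 (1)
 17  000100101→0 (0)
 18  001001010→0 (0)
 19  010010100→0 (1)
 20  100101001→1 (1)
 21  001010011→0 (1)
 22  010100111→0 (0)
 23  101001110→1 (1)
 24  010011101→0 (1)
 25  100111011→1 (0)
 26  001110110→0 (1)
 27  011101101→0 (0)
 28  111011010→1 (0)
 29  110110100→1 (0)
 30  101101000→1 (1)
 31  011010001→0 (1)
 32  110100011→1 (1)
 33  101000111→1 (1)
 34  010001111→0 (0)
 35  100011110→1 (0)
 36  000111100→0 (1)
 37  001111001→0 (1)
 38  011110011→0 (1)
 39  111100111→1 (1)
 40  111001111→1 (1)
 41  110011111→1 (0)
 42  100111110→1 (0)
 43  001111100→0 (1)
 44  011111001→0 (1)
 45  111110011→1 (0)
 46  111100110→1 (1)
 47  111001101→1 (1)
 48  110011011→1 (0)
 49  100110110→1 (0)
 50  001101100→0 (0)
 51  011011000→0 (1)
 52  110110001→1 (0)
 53  101100010→1 (1)
 54  011000101→0 (0)
 55  110001010→1 (1)
 56  100010101→1 (0)
 57  000101010→0 (0)
 58  001010100→0 (1)
 59  010101001→0 (0)
 60  101010010→1 (0)
 61  010100100→0 (0)
 62  101001000→1 (1)
 63  010010001→0 (1)
 64  100100011→1 (1)
 65  001000111→0 (0)
 66  010001110→0 (0)
 67  100011100→1 (0)
 68  000111000→0 (1)
 69  001110001→0 (1)
 70  011100011→0 (0)
 71  111000110→1 (1)
 72  110001101→1 (1)
 73  100011011→1 (0)
 74  000110110→0 (1)
 75  001101101→0 (0)
 76  011011010→0 (1)
 77  110110101→1 (0)
 78  101101010→1 (1)
 79  011010101→0 (1)
 80  110101011→1 (1)
 81  101010111→1 (0)
 82  010101110→0 (0)
 83  101011100→1 (0)
 84  010111000→0 (1)
 85  101110001→1 (0)
 86  011100010→0 (0)
 87  111000100→1 (1)
 88  110001001→1 (1)
 89  100010011→1 (0)
 90  000100110→0 (0)
 91  001001100→0 (0)
 92  010011000→0 (1)
 93  100110001→1 (0)
 94  001100010→0 (0)
 95  011000100→0 (0)
 96  110001000→1 (1)
 97  100010001→1 (0)
 98  000100010→0 (0)
 99  001000100→0 (0)
100  010001000→0 (0)
101  100010000→1 (0)
102  000100000→0 (0)
103  001000000→0 (0)
104  010000000→0 (0)
105  100000000→1 (1)
106  000000001→0 (0)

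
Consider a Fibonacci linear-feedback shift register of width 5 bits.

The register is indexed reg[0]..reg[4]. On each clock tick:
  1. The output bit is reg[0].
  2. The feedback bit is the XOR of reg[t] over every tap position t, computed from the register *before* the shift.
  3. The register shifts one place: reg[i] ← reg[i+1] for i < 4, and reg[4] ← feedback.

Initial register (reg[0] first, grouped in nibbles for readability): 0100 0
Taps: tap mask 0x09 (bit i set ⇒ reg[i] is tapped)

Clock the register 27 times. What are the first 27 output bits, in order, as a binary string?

tick  register→output (feedback)
  0  01000→0 (0)
  1  10000→1 (1)
  2  00001→0 (0)
  3  00010→0 (1)
  4  00101→0 (0)
  5  01010→0 (1)
  6  10101→1 (1)
  7  01011→0 (1)
  8  10111→1 (0)
  9  01110→0 (1)
 10  11101→1 (1)
 11  11011→1 (0)
 12  10110→1 (0)
 13  01100→0 (0)
 14  11000→1 (1)
 15  10001→1 (1)
 16  00011→0 (1)
 17  00111→0 (1)
 18  01111→0 (1)
 19  11111→1 (0)
 20  11110→1 (0)
 21  11100→1 (1)
 22  11001→1 (1)
 23  10011→1 (0)
 24  00110→0 (1)
 25  01101→0 (0)
 26  11010→1 (0)

010000101011101100011111001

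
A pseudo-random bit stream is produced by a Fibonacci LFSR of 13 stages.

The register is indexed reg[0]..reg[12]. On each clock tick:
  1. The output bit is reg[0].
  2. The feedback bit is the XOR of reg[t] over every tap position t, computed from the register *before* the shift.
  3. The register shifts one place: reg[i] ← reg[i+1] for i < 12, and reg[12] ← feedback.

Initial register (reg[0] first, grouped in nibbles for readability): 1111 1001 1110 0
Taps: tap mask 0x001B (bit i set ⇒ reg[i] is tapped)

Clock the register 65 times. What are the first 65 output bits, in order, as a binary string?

k : reg_k → out_k, fb_k
0: 1111100111100 → 1, fb=0
1: 1111001111000 → 1, fb=1
2: 1110011110001 → 1, fb=0
3: 1100111100010 → 1, fb=1
4: 1001111000101 → 1, fb=1
5: 0011110001011 → 0, fb=0
6: 0111100010110 → 0, fb=1
7: 1111000101101 → 1, fb=1
8: 1110001011011 → 1, fb=0
9: 1100010110110 → 1, fb=0
10: 1000101101100 → 1, fb=0
11: 0001011011000 → 0, fb=1
12: 0010110110001 → 0, fb=1
13: 0101101100011 → 0, fb=1
14: 1011011000111 → 1, fb=0
15: 0110110001110 → 0, fb=0
16: 1101100011100 → 1, fb=0
17: 1011000111000 → 1, fb=0
18: 0110001110000 → 0, fb=1
19: 1100011100001 → 1, fb=0
20: 1000111000010 → 1, fb=0
21: 0001110000100 → 0, fb=0
22: 0011100001000 → 0, fb=0
23: 0111000010000 → 0, fb=0
24: 1110000100000 → 1, fb=0
25: 1100001000000 → 1, fb=0
26: 1000010000000 → 1, fb=1
27: 0000100000001 → 0, fb=1
28: 0001000000011 → 0, fb=1
29: 0010000000111 → 0, fb=0
30: 0100000001110 → 0, fb=1
31: 1000000011101 → 1, fb=1
32: 0000000111011 → 0, fb=0
33: 0000001110110 → 0, fb=0
34: 0000011101100 → 0, fb=0
35: 0000111011000 → 0, fb=1
36: 0001110110001 → 0, fb=0
37: 0011101100010 → 0, fb=0
38: 0111011000100 → 0, fb=0
39: 1110110001000 → 1, fb=1
40: 1101100010001 → 1, fb=0
41: 1011000100010 → 1, fb=0
42: 0110001000100 → 0, fb=1
43: 1100010001001 → 1, fb=0
44: 1000100010010 → 1, fb=0
45: 0001000100100 → 0, fb=1
46: 0010001001001 → 0, fb=0
47: 0100010010010 → 0, fb=1
48: 1000100100101 → 1, fb=0
49: 0001001001010 → 0, fb=1
50: 0010010010101 → 0, fb=0
51: 0100100101010 → 0, fb=0
52: 1001001010100 → 1, fb=0
53: 0010010101000 → 0, fb=0
54: 0100101010000 → 0, fb=0
55: 1001010100000 → 1, fb=0
56: 0010101000000 → 0, fb=1
57: 0101010000001 → 0, fb=0
58: 1010100000010 → 1, fb=0
59: 0101000000100 → 0, fb=0
60: 1010000001000 → 1, fb=1
61: 0100000010001 → 0, fb=1
62: 1000000100011 → 1, fb=1
63: 0000001000111 → 0, fb=0
64: 0000010001110 → 0, fb=0

11111001111000101101100011100001000000011101100010001001001010100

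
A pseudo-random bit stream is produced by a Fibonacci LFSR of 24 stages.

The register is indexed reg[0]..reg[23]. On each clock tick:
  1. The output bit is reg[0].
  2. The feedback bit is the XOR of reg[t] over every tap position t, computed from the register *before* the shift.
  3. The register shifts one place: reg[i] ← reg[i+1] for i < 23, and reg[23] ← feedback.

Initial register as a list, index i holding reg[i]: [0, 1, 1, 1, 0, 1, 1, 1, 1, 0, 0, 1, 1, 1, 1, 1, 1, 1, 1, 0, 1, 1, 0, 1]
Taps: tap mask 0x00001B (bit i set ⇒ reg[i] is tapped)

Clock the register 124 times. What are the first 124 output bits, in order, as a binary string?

0111011110011111111011010101110110100001100010001101000111110110010100101110001011001101010011100001110111101001010000110001

tick  register→output (feedback)
  0  011101111001111111101101→0 (0)
  1  111011110011111111011010→1 (1)
  2  110111100111111110110101→1 (0)
  3  101111001111111101101010→1 (1)
  4  011110011111111011010101→0 (1)
  5  111100111111110110101011→1 (1)
  6  111001111111101101010111→1 (0)
  7  110011111111011010101110→1 (1)
  8  100111111110110101011101→1 (1)
  9  001111111101101010111011→0 (0)
 10  011111111011010101110110→0 (1)
 11  111111110110101011101101→1 (0)
 12  111111101101010111011010→1 (0)
 13  111111011010101110110100→1 (0)
 14  111110110101011101101000→1 (0)
 15  111101101010111011010000→1 (1)
 16  111011010101110110100001→1 (1)
 17  110110101011101101000011→1 (0)
 18  101101010111011010000110→1 (0)
 19  011010101110110100001100→0 (0)
 20  110101011101101000011000→1 (1)
 21  101010111011010000110001→1 (0)
 22  010101110110100001100010→0 (0)
 23  101011101101000011000100→1 (0)
 24  010111011010000110001000→0 (1)
 25  101110110100001100010001→1 (1)
 26  011101101000011000100011→0 (0)
 27  111011010000110001000110→1 (1)
 28  110110100001100010001101→1 (0)
 29  101101000011000100011010→1 (0)
 30  011010000110001000110100→0 (0)
 31  110100001100010001101000→1 (1)
 32  101000011000100011010001→1 (1)
 33  010000110001000110100011→0 (1)
 34  100001100010001101000111→1 (1)
 35  000011000100011010001111→0 (1)
 36  000110001000110100011111→0 (0)
 37  001100010001101000111110→0 (1)
 38  011000100011010001111101→0 (1)
 39  110001000110100011111011→1 (0)
 40  100010001101000111110110→1 (0)
 41  000100011010001111101100→0 (1)
 42  001000110100011111011001→0 (0)
 43  010001101000111110110010→0 (1)
 44  100011010001111101100101→1 (0)
 45  000110100011111011001010→0 (0)
 46  001101000111110110010100→0 (1)
 47  011010001111101100101001→0 (0)
 48  110100011111011001010010→1 (1)
 49  101000111110110010100101→1 (1)
 50  010001111101100101001011→0 (1)
 51  100011111011001010010111→1 (0)
 52  000111110110010100101110→0 (0)
 53  001111101100101001011100→0 (0)
 54  011111011001010010111000→0 (1)
 55  111110110010100101110001→1 (0)
 56  111101100101001011100010→1 (1)
 57  111011001010010111000101→1 (1)
 58  110110010100101110001011→1 (0)
 59  101100101001011100010110→1 (0)
 60  011001010010111000101100→0 (1)
 61  110010100101110001011001→1 (1)
 62  100101001011100010110011→1 (0)
 63  001010010111000101100110→0 (1)
 64  010100101110001011001101→0 (0)
 65  101001011100010110011010→1 (1)
 66  010010111000101100110101→0 (0)
 67  100101110001011001101010→1 (0)
 68  001011100010110011010100→0 (1)
 69  010111000101100110101001→0 (1)
 70  101110001011001101010011→1 (1)
 71  011100010110011010100111→0 (0)
 72  111000101100110101001110→1 (0)
 73  110001011001101010011100→1 (0)
 74  100010110011010100111000→1 (0)
 75  000101100110101001110000→0 (1)
 76  001011001101010011100001→0 (1)
 77  010110011010100111000011→0 (1)
 78  101100110101001110000111→1 (0)
 79  011001101010011100001110→0 (1)
 80  110011010100111000011101→1 (1)
 81  100110101001110000111011→1 (1)
 82  001101010011100001110111→0 (1)
 83  011010100111000011101111→0 (0)
 84  110101001110000111011110→1 (1)
 85  101010011100001110111101→1 (0)
 86  010100111000011101111010→0 (0)
 87  101001110000111011110100→1 (1)
 88  010011100001110111101001→0 (0)
 89  100111000011101111010010→1 (1)
 90  001110000111011110100101→0 (0)
 91  011100001110111101001010→0 (0)
 92  111000011101111010010100→1 (0)
 93  110000111011110100101000→1 (0)
 94  100001110111101001010000→1 (1)
 95  000011101111010010100001→0 (1)
 96  000111011110100101000011→0 (0)
 97  001110111101001010000110→0 (0)
 98  011101111010010100001100→0 (0)
 99  111011110100101000011000→1 (1)
100  110111101001010000110001→1 (0)
101  101111010010100001100010→1 (1)
102  011110100101000011000101→0 (1)
103  111101001010000110001011→1 (1)
104  111010010100001100010111→1 (1)
105  110100101000011000101111→1 (1)
106  101001010000110001011111→1 (1)
107  010010100001100010111111→0 (0)
108  100101000011000101111110→1 (0)
109  001010000110001011111100→0 (1)
110  010100001100010111111001→0 (0)
111  101000011000101111110010→1 (1)
112  010000110001011111100101→0 (1)
113  100001100010111111001011→1 (1)
114  000011000101111110010111→0 (1)
115  000110001011111100101111→0 (0)
116  001100010111111001011110→0 (1)
117  011000101111110010111101→0 (1)
118  110001011111100101111011→1 (0)
119  100010111111001011110110→1 (0)
120  000101111110010111101100→0 (1)
121  001011111100101111011001→0 (1)
122  010111111001011110110011→0 (1)
123  101111110010111101100111→1 (1)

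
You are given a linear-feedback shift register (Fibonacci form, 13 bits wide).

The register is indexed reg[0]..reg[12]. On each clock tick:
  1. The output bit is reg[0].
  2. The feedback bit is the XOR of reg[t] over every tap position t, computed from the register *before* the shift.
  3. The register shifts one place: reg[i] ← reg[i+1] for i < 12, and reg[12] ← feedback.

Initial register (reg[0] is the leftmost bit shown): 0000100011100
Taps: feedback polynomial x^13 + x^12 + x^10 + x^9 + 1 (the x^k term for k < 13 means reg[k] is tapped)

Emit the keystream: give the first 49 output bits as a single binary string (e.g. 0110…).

0000100011100011111110101011110100111110100111010

k : reg_k → out_k, fb_k
0: 0000100011100 → 0, fb=0
1: 0001000111000 → 0, fb=1
2: 0010001110001 → 0, fb=1
3: 0100011100011 → 0, fb=1
4: 1000111000111 → 1, fb=1
5: 0001110001111 → 0, fb=1
6: 0011100011111 → 0, fb=1
7: 0111000111111 → 0, fb=1
8: 1110001111111 → 1, fb=0
9: 1100011111110 → 1, fb=1
10: 1000111111101 → 1, fb=0
11: 0001111111010 → 0, fb=1
12: 0011111110101 → 0, fb=0
13: 0111111101010 → 0, fb=1
14: 1111111010101 → 1, fb=1
15: 1111110101011 → 1, fb=1
16: 1111101010111 → 1, fb=1
17: 1111010101111 → 1, fb=0
18: 1110101011110 → 1, fb=1
19: 1101010111101 → 1, fb=0
20: 1010101111010 → 1, fb=0
21: 0101011110100 → 0, fb=1
22: 1010111101001 → 1, fb=1
23: 0101111010011 → 0, fb=1
24: 1011110100111 → 1, fb=1
25: 0111101001111 → 0, fb=1
26: 1111010011111 → 1, fb=0
27: 1110100111110 → 1, fb=1
28: 1101001111101 → 1, fb=0
29: 1010011111010 → 1, fb=0
30: 0100111110100 → 0, fb=1
31: 1001111101001 → 1, fb=1
32: 0011111010011 → 0, fb=1
33: 0111110100111 → 0, fb=0
34: 1111101001110 → 1, fb=1
35: 1111010011101 → 1, fb=0
36: 1110100111010 → 1, fb=0
37: 1101001110100 → 1, fb=0
38: 1010011101000 → 1, fb=0
39: 0100111010000 → 0, fb=0
40: 1001110100000 → 1, fb=1
41: 0011101000001 → 0, fb=1
42: 0111010000011 → 0, fb=1
43: 1110100000111 → 1, fb=1
44: 1101000001111 → 1, fb=0
45: 1010000011110 → 1, fb=1
46: 0100000111101 → 0, fb=1
47: 1000001111011 → 1, fb=1
48: 0000011110111 → 0, fb=0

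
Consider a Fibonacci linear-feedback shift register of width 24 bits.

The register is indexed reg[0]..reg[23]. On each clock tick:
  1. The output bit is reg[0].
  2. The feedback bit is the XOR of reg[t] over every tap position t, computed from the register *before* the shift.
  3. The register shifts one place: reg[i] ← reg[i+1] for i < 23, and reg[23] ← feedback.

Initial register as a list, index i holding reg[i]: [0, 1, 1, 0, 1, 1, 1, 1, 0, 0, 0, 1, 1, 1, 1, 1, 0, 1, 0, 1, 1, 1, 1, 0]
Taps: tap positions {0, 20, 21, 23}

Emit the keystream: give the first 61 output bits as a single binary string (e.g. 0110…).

k : reg_k → out_k, fb_k
0: 011011110001111101011110 → 0, fb=0
1: 110111100011111010111100 → 1, fb=1
2: 101111000111110101111001 → 1, fb=1
3: 011110001111101011110011 → 0, fb=1
4: 111100011111010111100111 → 1, fb=1
5: 111000111110101111001111 → 1, fb=0
6: 110001111101011110011110 → 1, fb=1
7: 100011111010111100111101 → 1, fb=0
8: 000111110101111001111010 → 0, fb=1
9: 001111101011110011110101 → 0, fb=0
10: 011111010111100111101010 → 0, fb=1
11: 111110101111001111010101 → 1, fb=1
12: 111101011110011110101011 → 1, fb=1
13: 111010111100111101010111 → 1, fb=1
14: 110101111001111010101111 → 1, fb=0
15: 101011110011110101011110 → 1, fb=1
16: 010111100111101010111101 → 0, fb=1
17: 101111001111010101111011 → 1, fb=1
18: 011110011110101011110111 → 0, fb=0
19: 111100111101010111101110 → 1, fb=1
20: 111001111010101111011101 → 1, fb=0
21: 110011110101011110111010 → 1, fb=0
22: 100111101010111101110100 → 1, fb=0
23: 001111010101111011101000 → 0, fb=1
24: 011110101011110111010001 → 0, fb=1
25: 111101010111101110100011 → 1, fb=0
26: 111010101111011101000110 → 1, fb=0
27: 110101011110111010001100 → 1, fb=1
28: 101010111101110100011001 → 1, fb=1
29: 010101111011101000110011 → 0, fb=1
30: 101011110111010001100111 → 1, fb=1
31: 010111101110100011001111 → 0, fb=1
32: 101111011101000110011111 → 1, fb=0
33: 011110111010001100111110 → 0, fb=0
34: 111101110100011001111100 → 1, fb=1
35: 111011101000110011111001 → 1, fb=1
36: 110111010001100111110011 → 1, fb=0
37: 101110100011001111100110 → 1, fb=0
38: 011101000110011111001100 → 0, fb=0
39: 111010001100111110011000 → 1, fb=0
40: 110100011001111100110000 → 1, fb=1
41: 101000110011111001100001 → 1, fb=0
42: 010001100111110011000010 → 0, fb=0
43: 100011001111100110000100 → 1, fb=0
44: 000110011111001100001000 → 0, fb=1
45: 001100111110011000010001 → 0, fb=1
46: 011001111100110000100011 → 0, fb=1
47: 110011111001100001000111 → 1, fb=1
48: 100111110011000010001111 → 1, fb=0
49: 001111100110000100011110 → 0, fb=0
50: 011111001100001000111100 → 0, fb=0
51: 111110011000010001111000 → 1, fb=0
52: 111100110000100011110000 → 1, fb=1
53: 111001100001000111100001 → 1, fb=0
54: 110011000010001111000010 → 1, fb=1
55: 100110000100011110000101 → 1, fb=1
56: 001100001000111100001011 → 0, fb=0
57: 011000010001111000010110 → 0, fb=1
58: 110000100011110000101101 → 1, fb=0
59: 100001000111100001011010 → 1, fb=0
60: 000010001111000010110100 → 0, fb=1

0110111100011111010111100111101010111101110100011001111100110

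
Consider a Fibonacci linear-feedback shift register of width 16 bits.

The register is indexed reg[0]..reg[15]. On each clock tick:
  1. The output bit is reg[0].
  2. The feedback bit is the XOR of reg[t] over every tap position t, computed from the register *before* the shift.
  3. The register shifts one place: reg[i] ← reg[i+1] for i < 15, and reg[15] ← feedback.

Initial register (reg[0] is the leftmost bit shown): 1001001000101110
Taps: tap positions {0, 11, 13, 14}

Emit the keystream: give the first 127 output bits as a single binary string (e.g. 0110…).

step | reg (before) | out | fb
   0 | 1001001000101110 | 1 | 1
   1 | 0010010001011101 | 0 | 0
   2 | 0100100010111010 | 0 | 0
   3 | 1001000101110100 | 1 | 1
   4 | 0010001011101001 | 0 | 0
   5 | 0100010111010010 | 0 | 0
   6 | 1000101110100100 | 1 | 0
   7 | 0001011101001000 | 0 | 0
   8 | 0010111010010000 | 0 | 1
   9 | 0101110100100001 | 0 | 0
  10 | 1011101001000010 | 1 | 0
  11 | 0111010010000100 | 0 | 1
  12 | 1110100100001001 | 1 | 1
  13 | 1101001000010011 | 1 | 1
  14 | 1010010000100111 | 1 | 1
  15 | 0100100001001111 | 0 | 0
  16 | 1001000010011110 | 1 | 0
  17 | 0010000100111100 | 0 | 0
  18 | 0100001001111000 | 0 | 1
  19 | 1000010011110001 | 1 | 0
  20 | 0000100111100010 | 0 | 1
  21 | 0001001111000101 | 0 | 1
  22 | 0010011110001011 | 0 | 1
  23 | 0100111100010111 | 0 | 1
  24 | 1001111000101111 | 1 | 1
  25 | 0011110001011111 | 0 | 1
  26 | 0111100010111111 | 0 | 1
  27 | 1111000101111111 | 1 | 0
  28 | 1110001011111110 | 1 | 0
  29 | 1100010111111100 | 1 | 1
  30 | 1000101111111001 | 1 | 0
  31 | 0001011111110010 | 0 | 0
  32 | 0010111111100100 | 0 | 1
  33 | 0101111111001001 | 0 | 0
  34 | 1011111110010010 | 1 | 1
  35 | 0111111100100101 | 0 | 1
  36 | 1111111001001011 | 1 | 0
  37 | 1111110010010110 | 1 | 0
  38 | 1111100100101100 | 1 | 0
  39 | 1111001001011000 | 1 | 0
  40 | 1110010010110000 | 1 | 0
  41 | 1100100101100000 | 1 | 1
  42 | 1001001011000001 | 1 | 1
  43 | 0010010110000011 | 0 | 1
  44 | 0100101100000111 | 0 | 0
  45 | 1001011000001110 | 1 | 1
  46 | 0010110000011101 | 0 | 0
  47 | 0101100000111010 | 0 | 0
  48 | 1011000001110100 | 1 | 1
  49 | 0110000011101001 | 0 | 0
  50 | 1100000111010010 | 1 | 1
  51 | 1000001110100101 | 1 | 0
  52 | 0000011101001010 | 0 | 1
  53 | 0000111010010101 | 0 | 0
  54 | 0001110100101010 | 0 | 1
  55 | 0011101001010101 | 0 | 0
  56 | 0111010010101010 | 0 | 1
  57 | 1110100101010101 | 1 | 1
  58 | 1101001010101011 | 1 | 0
  59 | 1010010101010110 | 1 | 0
  60 | 0100101010101100 | 0 | 1
  61 | 1001010101011001 | 1 | 0
  62 | 0010101010110010 | 0 | 0
  63 | 0101010101100100 | 0 | 1
  64 | 1010101011001001 | 1 | 1
  65 | 0101010110010011 | 0 | 0
  66 | 1010101100100110 | 1 | 1
  67 | 0101011001001101 | 0 | 1
  68 | 1010110010011011 | 1 | 1
  69 | 0101100100110111 | 0 | 1
  70 | 1011001001101111 | 1 | 1
  71 | 0110010011011111 | 0 | 1
  72 | 1100100110111111 | 1 | 0
  73 | 1001001101111110 | 1 | 0
  74 | 0010011011111100 | 0 | 0
  75 | 0100110111111000 | 0 | 1
  76 | 1001101111110001 | 1 | 0
  77 | 0011011111100010 | 0 | 1
  78 | 0110111111000101 | 0 | 1
  79 | 1101111110001011 | 1 | 0
  80 | 1011111100010110 | 1 | 0
  81 | 0111111000101100 | 0 | 1
  82 | 1111110001011001 | 1 | 0
  83 | 1111100010110010 | 1 | 1
  84 | 1111000101100101 | 1 | 0
  85 | 1110001011001010 | 1 | 0
  86 | 1100010110010100 | 1 | 1
  87 | 1000101100101001 | 1 | 1
  88 | 0001011001010011 | 0 | 0
  89 | 0010110010100110 | 0 | 0
  90 | 0101100101001100 | 0 | 1
  91 | 1011001010011001 | 1 | 0
  92 | 0110010100110010 | 0 | 0
  93 | 1100101001100100 | 1 | 0
  94 | 1001010011001000 | 1 | 1
  95 | 0010100110010001 | 0 | 1
  96 | 0101001100100011 | 0 | 1
  97 | 1010011001000111 | 1 | 1
  98 | 0100110010001111 | 0 | 0
  99 | 1001100100011110 | 1 | 0
 100 | 0011001000111100 | 0 | 0
 101 | 0110010001111000 | 0 | 1
 102 | 1100100011110001 | 1 | 0
 103 | 1001000111100010 | 1 | 0
 104 | 0010001111000100 | 0 | 1
 105 | 0100011110001001 | 0 | 0
 106 | 1000111100010010 | 1 | 1
 107 | 0001111000100101 | 0 | 1
 108 | 0011110001001011 | 0 | 1
 109 | 0111100010010111 | 0 | 1
 110 | 1111000100101111 | 1 | 1
 111 | 1110001001011111 | 1 | 0
 112 | 1100010010111110 | 1 | 0
 113 | 1000100101111100 | 1 | 1
 114 | 0001001011111001 | 0 | 1
 115 | 0010010111110011 | 0 | 0
 116 | 0100101111100110 | 0 | 0
 117 | 1001011111001100 | 1 | 0
 118 | 0010111110011000 | 0 | 1
 119 | 0101111100110001 | 0 | 1
 120 | 1011111001100011 | 1 | 0
 121 | 0111110011000110 | 0 | 0
 122 | 1111100110001100 | 1 | 0
 123 | 1111001100011000 | 1 | 0
 124 | 1110011000110000 | 1 | 0
 125 | 1100110001100000 | 1 | 1
 126 | 1001100011000001 | 1 | 1

1001001000101110100100001001111000101111111001001011000001110100101010101100100110111111000101100101001100100011110001001011111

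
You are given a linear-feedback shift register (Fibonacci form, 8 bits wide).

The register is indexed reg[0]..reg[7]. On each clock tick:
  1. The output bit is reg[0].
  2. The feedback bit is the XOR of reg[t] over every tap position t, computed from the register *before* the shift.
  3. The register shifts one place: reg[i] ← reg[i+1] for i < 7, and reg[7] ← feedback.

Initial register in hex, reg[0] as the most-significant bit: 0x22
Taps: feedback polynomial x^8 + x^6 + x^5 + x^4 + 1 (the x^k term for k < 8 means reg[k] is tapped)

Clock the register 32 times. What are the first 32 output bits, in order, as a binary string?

00100010111010111101101111100001

k : reg_k → out_k, fb_k
0: 00100010 → 0, fb=1
1: 01000101 → 0, fb=1
2: 10001011 → 1, fb=1
3: 00010111 → 0, fb=0
4: 00101110 → 0, fb=1
5: 01011101 → 0, fb=0
6: 10111010 → 1, fb=1
7: 01110101 → 0, fb=1
8: 11101011 → 1, fb=1
9: 11010111 → 1, fb=1
10: 10101111 → 1, fb=0
11: 01011110 → 0, fb=1
12: 10111101 → 1, fb=1
13: 01111011 → 0, fb=0
14: 11110110 → 1, fb=1
15: 11101101 → 1, fb=1
16: 11011011 → 1, fb=1
17: 10110111 → 1, fb=1
18: 01101111 → 0, fb=1
19: 11011111 → 1, fb=0
20: 10111110 → 1, fb=0
21: 01111100 → 0, fb=0
22: 11111000 → 1, fb=0
23: 11110000 → 1, fb=1
24: 11100001 → 1, fb=1
25: 11000011 → 1, fb=0
26: 10000110 → 1, fb=1
27: 00001101 → 0, fb=0
28: 00011010 → 0, fb=0
29: 00110100 → 0, fb=1
30: 01101001 → 0, fb=1
31: 11010011 → 1, fb=0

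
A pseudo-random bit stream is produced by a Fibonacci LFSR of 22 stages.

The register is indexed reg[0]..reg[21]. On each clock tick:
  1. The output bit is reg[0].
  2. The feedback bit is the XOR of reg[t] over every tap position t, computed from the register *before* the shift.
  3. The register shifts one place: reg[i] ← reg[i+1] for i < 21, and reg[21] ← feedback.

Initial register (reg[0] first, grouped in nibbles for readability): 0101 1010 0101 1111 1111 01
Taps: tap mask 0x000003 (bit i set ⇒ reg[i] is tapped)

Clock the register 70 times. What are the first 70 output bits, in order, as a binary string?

tick  register→output (feedback)
  0  0101101001011111111101→0 (1)
  1  1011010010111111111011→1 (1)
  2  0110100101111111110111→0 (1)
  3  1101001011111111101111→1 (0)
  4  1010010111111111011110→1 (1)
  5  0100101111111110111101→0 (1)
  6  1001011111111101111011→1 (1)
  7  0010111111111011110111→0 (0)
  8  0101111111110111101110→0 (1)
  9  1011111111101111011101→1 (1)
 10  0111111111011110111011→0 (1)
 11  1111111110111101110111→1 (0)
 12  1111111101111011101110→1 (0)
 13  1111111011110111011100→1 (0)
 14  1111110111101110111000→1 (0)
 15  1111101111011101110000→1 (0)
 16  1111011110111011100000→1 (0)
 17  1110111101110111000000→1 (0)
 18  1101111011101110000000→1 (0)
 19  1011110111011100000000→1 (1)
 20  0111101110111000000001→0 (1)
 21  1111011101110000000011→1 (0)
 22  1110111011100000000110→1 (0)
 23  1101110111000000001100→1 (0)
 24  1011101110000000011000→1 (1)
 25  0111011100000000110001→0 (1)
 26  1110111000000001100011→1 (0)
 27  1101110000000011000110→1 (0)
 28  1011100000000110001100→1 (1)
 29  0111000000001100011001→0 (1)
 30  1110000000011000110011→1 (0)
 31  1100000000110001100110→1 (0)
 32  1000000001100011001100→1 (1)
 33  0000000011000110011001→0 (0)
 34  0000000110001100110010→0 (0)
 35  0000001100011001100100→0 (0)
 36  0000011000110011001000→0 (0)
 37  0000110001100110010000→0 (0)
 38  0001100011001100100000→0 (0)
 39  0011000110011001000000→0 (0)
 40  0110001100110010000000→0 (1)
 41  1100011001100100000001→1 (0)
 42  1000110011001000000010→1 (1)
 43  0001100110010000000101→0 (0)
 44  0011001100100000001010→0 (0)
 45  0110011001000000010100→0 (1)
 46  1100110010000000101001→1 (0)
 47  1001100100000001010010→1 (1)
 48  0011001000000010100101→0 (0)
 49  0110010000000101001010→0 (1)
 50  1100100000001010010101→1 (0)
 51  1001000000010100101010→1 (1)
 52  0010000000101001010101→0 (0)
 53  0100000001010010101010→0 (1)
 54  1000000010100101010101→1 (1)
 55  0000000101001010101011→0 (0)
 56  0000001010010101010110→0 (0)
 57  0000010100101010101100→0 (0)
 58  0000101001010101011000→0 (0)
 59  0001010010101010110000→0 (0)
 60  0010100101010101100000→0 (0)
 61  0101001010101011000000→0 (1)
 62  1010010101010110000001→1 (1)
 63  0100101010101100000011→0 (1)
 64  1001010101011000000111→1 (1)
 65  0010101010110000001111→0 (0)
 66  0101010101100000011110→0 (1)
 67  1010101011000000111101→1 (1)
 68  0101010110000001111011→0 (1)
 69  1010101100000011110111→1 (1)

0101101001011111111101111011101110000000011000110011001000000010100101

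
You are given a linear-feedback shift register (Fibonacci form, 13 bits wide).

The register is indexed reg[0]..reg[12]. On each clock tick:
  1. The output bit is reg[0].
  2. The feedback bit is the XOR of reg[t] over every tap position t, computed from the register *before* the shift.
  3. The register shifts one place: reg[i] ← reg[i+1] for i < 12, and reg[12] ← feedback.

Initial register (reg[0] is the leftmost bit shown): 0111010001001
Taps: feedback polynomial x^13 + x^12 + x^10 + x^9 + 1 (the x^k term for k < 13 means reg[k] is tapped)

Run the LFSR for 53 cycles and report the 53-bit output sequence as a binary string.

k : reg_k → out_k, fb_k
0: 0111010001001 → 0, fb=0
1: 1110100010010 → 1, fb=1
2: 1101000100101 → 1, fb=1
3: 1010001001011 → 1, fb=1
4: 0100010010111 → 0, fb=0
5: 1000100101110 → 1, fb=1
6: 0001001011101 → 0, fb=1
7: 0010010111011 → 0, fb=0
8: 0100101110110 → 0, fb=1
9: 1001011101101 → 1, fb=0
10: 0010111011010 → 0, fb=1
11: 0101110110101 → 0, fb=0
12: 1011101101010 → 1, fb=0
13: 0111011010100 → 0, fb=1
14: 1110110101001 → 1, fb=1
15: 1101101010011 → 1, fb=0
16: 1011010100110 → 1, fb=0
17: 0110101001100 → 0, fb=0
18: 1101010011000 → 1, fb=0
19: 1010100110000 → 1, fb=1
20: 0101001100001 → 0, fb=1
21: 1010011000011 → 1, fb=0
22: 0100110000110 → 0, fb=1
23: 1001100001101 → 1, fb=0
24: 0011000011010 → 0, fb=1
25: 0110000110101 → 0, fb=0
26: 1100001101010 → 1, fb=0
27: 1000011010100 → 1, fb=0
28: 0000110101000 → 0, fb=1
29: 0001101010001 → 0, fb=1
30: 0011010100011 → 0, fb=1
31: 0110101000111 → 0, fb=0
32: 1101010001110 → 1, fb=1
33: 1010100011101 → 1, fb=0
34: 0101000111010 → 0, fb=1
35: 1010001110101 → 1, fb=1
36: 0100011101011 → 0, fb=0
37: 1000111010110 → 1, fb=0
38: 0001110101100 → 0, fb=0
39: 0011101011000 → 0, fb=1
40: 0111010110001 → 0, fb=1
41: 1110101100011 → 1, fb=0
42: 1101011000110 → 1, fb=0
43: 1010110001100 → 1, fb=1
44: 0101100011001 → 0, fb=0
45: 1011000110010 → 1, fb=1
46: 0110001100101 → 0, fb=0
47: 1100011001010 → 1, fb=0
48: 1000110010100 → 1, fb=0
49: 0001100101000 → 0, fb=1
50: 0011001010001 → 0, fb=1
51: 0110010100011 → 0, fb=1
52: 1100101000111 → 1, fb=1

01110100010010111011010100110000110101000111010110001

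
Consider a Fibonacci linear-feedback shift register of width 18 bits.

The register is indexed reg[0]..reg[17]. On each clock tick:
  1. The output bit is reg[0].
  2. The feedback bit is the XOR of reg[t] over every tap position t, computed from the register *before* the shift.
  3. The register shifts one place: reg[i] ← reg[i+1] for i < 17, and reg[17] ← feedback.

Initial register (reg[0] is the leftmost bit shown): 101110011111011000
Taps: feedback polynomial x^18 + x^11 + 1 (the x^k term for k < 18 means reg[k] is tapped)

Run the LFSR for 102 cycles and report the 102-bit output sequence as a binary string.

101110011111011000000010011110010111001001111010101010011100110100110000000100110110101011010001011110

step | reg (before) | out | fb
   0 | 101110011111011000 | 1 | 0
   1 | 011100111110110000 | 0 | 0
   2 | 111001111101100000 | 1 | 0
   3 | 110011111011000000 | 1 | 0
   4 | 100111110110000000 | 1 | 1
   5 | 001111101100000001 | 0 | 0
   6 | 011111011000000010 | 0 | 0
   7 | 111110110000000100 | 1 | 1
   8 | 111101100000001001 | 1 | 1
   9 | 111011000000010011 | 1 | 1
  10 | 110110000000100111 | 1 | 1
  11 | 101100000001001111 | 1 | 0
  12 | 011000000010011110 | 0 | 0
  13 | 110000000100111100 | 1 | 1
  14 | 100000001001111001 | 1 | 0
  15 | 000000010011110010 | 0 | 1
  16 | 000000100111100101 | 0 | 1
  17 | 000001001111001011 | 0 | 1
  18 | 000010011110010111 | 0 | 0
  19 | 000100111100101110 | 0 | 0
  20 | 001001111001011100 | 0 | 1
  21 | 010011110010111001 | 0 | 0
  22 | 100111100101110010 | 1 | 0
  23 | 001111001011100100 | 0 | 1
  24 | 011110010111001001 | 0 | 1
  25 | 111100101110010011 | 1 | 1
  26 | 111001011100100111 | 1 | 1
  27 | 110010111001001111 | 1 | 0
  28 | 100101110010011110 | 1 | 1
  29 | 001011100100111101 | 0 | 0
  30 | 010111001001111010 | 0 | 1
  31 | 101110010011110101 | 1 | 0
  32 | 011100100111101010 | 0 | 1
  33 | 111001001111010101 | 1 | 0
  34 | 110010011110101010 | 1 | 1
  35 | 100100111101010101 | 1 | 0
  36 | 001001111010101010 | 0 | 0
  37 | 010011110101010100 | 0 | 1
  38 | 100111101010101001 | 1 | 1
  39 | 001111010101010011 | 0 | 1
  40 | 011110101010100111 | 0 | 0
  41 | 111101010101001110 | 1 | 0
  42 | 111010101010011100 | 1 | 1
  43 | 110101010100111001 | 1 | 1
  44 | 101010101001110011 | 1 | 0
  45 | 010101010011100110 | 0 | 1
  46 | 101010100111001101 | 1 | 0
  47 | 010101001110011010 | 0 | 0
  48 | 101010011100110100 | 1 | 1
  49 | 010100111001101001 | 0 | 1
  50 | 101001110011010011 | 1 | 0
  51 | 010011100110100110 | 0 | 0
  52 | 100111001101001100 | 1 | 0
  53 | 001110011010011000 | 0 | 0
  54 | 011100110100110000 | 0 | 0
  55 | 111001101001100000 | 1 | 0
  56 | 110011010011000000 | 1 | 0
  57 | 100110100110000000 | 1 | 1
  58 | 001101001100000001 | 0 | 0
  59 | 011010011000000010 | 0 | 0
  60 | 110100110000000100 | 1 | 1
  61 | 101001100000001001 | 1 | 1
  62 | 010011000000010011 | 0 | 0
  63 | 100110000000100110 | 1 | 1
  64 | 001100000001001101 | 0 | 1
  65 | 011000000010011011 | 0 | 0
  66 | 110000000100110110 | 1 | 1
  67 | 100000001001101101 | 1 | 0
  68 | 000000010011011010 | 0 | 1
  69 | 000000100110110101 | 0 | 0
  70 | 000001001101101010 | 0 | 1
  71 | 000010011011010101 | 0 | 1
  72 | 000100110110101011 | 0 | 0
  73 | 001001101101010110 | 0 | 1
  74 | 010011011010101101 | 0 | 0
  75 | 100110110101011010 | 1 | 0
  76 | 001101101010110100 | 0 | 0
  77 | 011011010101101000 | 0 | 1
  78 | 110110101011010001 | 1 | 0
  79 | 101101010110100010 | 1 | 1
  80 | 011010101101000101 | 0 | 1
  81 | 110101011010001011 | 1 | 1
  82 | 101010110100010111 | 1 | 1
  83 | 010101101000101111 | 0 | 0
  84 | 101011010001011110 | 1 | 0
  85 | 010110100010111100 | 0 | 0
  86 | 101101000101111000 | 1 | 0
  87 | 011010001011110000 | 0 | 1
  88 | 110100010111100001 | 1 | 0
  89 | 101000101111000010 | 1 | 0
  90 | 010001011110000100 | 0 | 0
  91 | 100010111100001000 | 1 | 1
  92 | 000101111000010001 | 0 | 0
  93 | 001011110000100010 | 0 | 0
  94 | 010111100001000100 | 0 | 1
  95 | 101111000010001001 | 1 | 1
  96 | 011110000100010011 | 0 | 0
  97 | 111100001000100110 | 1 | 1
  98 | 111000010001001101 | 1 | 0
  99 | 110000100010011010 | 1 | 1
 100 | 100001000100110101 | 1 | 1
 101 | 000010001001101011 | 0 | 1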